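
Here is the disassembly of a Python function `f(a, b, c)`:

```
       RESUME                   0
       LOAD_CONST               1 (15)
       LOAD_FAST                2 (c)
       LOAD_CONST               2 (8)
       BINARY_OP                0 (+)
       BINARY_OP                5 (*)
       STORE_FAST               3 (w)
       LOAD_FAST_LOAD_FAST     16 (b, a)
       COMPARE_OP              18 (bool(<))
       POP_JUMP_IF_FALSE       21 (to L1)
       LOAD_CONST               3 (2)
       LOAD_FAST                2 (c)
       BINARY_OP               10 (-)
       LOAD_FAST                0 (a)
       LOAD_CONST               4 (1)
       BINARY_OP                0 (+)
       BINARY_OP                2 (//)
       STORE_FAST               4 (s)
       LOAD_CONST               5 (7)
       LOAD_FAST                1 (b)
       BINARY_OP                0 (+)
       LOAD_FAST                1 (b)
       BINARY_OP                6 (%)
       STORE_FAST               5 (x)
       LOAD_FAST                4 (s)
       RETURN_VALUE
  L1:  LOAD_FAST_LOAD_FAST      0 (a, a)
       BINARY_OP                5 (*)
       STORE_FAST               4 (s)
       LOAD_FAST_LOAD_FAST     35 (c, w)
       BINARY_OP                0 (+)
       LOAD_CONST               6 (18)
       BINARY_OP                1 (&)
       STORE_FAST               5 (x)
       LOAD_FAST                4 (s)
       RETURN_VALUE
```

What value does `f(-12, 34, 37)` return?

144

LOAD_CONST → push 15. Stack: [15]
LOAD_FAST c → push 37. Stack: [15, 37]
LOAD_CONST → push 8. Stack: [15, 37, 8]
BINARY_OP + → 37 + 8 = 45. Stack: [15, 45]
BINARY_OP * → 15 * 45 = 675. Stack: [675]
STORE_FAST w → w=675. Stack: []
LOAD_FAST_LOAD_FAST b,a → push 34,-12. Stack: [34, -12]
COMPARE_OP bool(<) → 34 vs -12 = False. Stack: [False]
POP_JUMP_IF_FALSE → pop False; jump. Stack: []
LOAD_FAST_LOAD_FAST a,a → push -12,-12. Stack: [-12, -12]
BINARY_OP * → -12 * -12 = 144. Stack: [144]
STORE_FAST s → s=144. Stack: []
LOAD_FAST_LOAD_FAST c,w → push 37,675. Stack: [37, 675]
BINARY_OP + → 37 + 675 = 712. Stack: [712]
LOAD_CONST → push 18. Stack: [712, 18]
BINARY_OP & → 712 & 18 = 0. Stack: [0]
STORE_FAST x → x=0. Stack: []
LOAD_FAST s → push 144. Stack: [144]
RETURN_VALUE → return 144.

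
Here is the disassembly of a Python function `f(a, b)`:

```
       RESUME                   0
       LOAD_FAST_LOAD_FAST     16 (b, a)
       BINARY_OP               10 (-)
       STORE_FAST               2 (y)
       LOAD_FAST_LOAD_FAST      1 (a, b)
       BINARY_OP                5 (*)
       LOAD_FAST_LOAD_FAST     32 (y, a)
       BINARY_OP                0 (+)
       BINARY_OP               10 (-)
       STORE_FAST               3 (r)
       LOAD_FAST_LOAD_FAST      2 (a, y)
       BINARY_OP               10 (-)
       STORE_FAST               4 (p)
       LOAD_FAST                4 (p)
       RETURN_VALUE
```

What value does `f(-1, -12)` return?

10

LOAD_FAST_LOAD_FAST b,a → push -12,-1. Stack: [-12, -1]
BINARY_OP - → -12 - -1 = -11. Stack: [-11]
STORE_FAST y → y=-11. Stack: []
LOAD_FAST_LOAD_FAST a,b → push -1,-12. Stack: [-1, -12]
BINARY_OP * → -1 * -12 = 12. Stack: [12]
LOAD_FAST_LOAD_FAST y,a → push -11,-1. Stack: [12, -11, -1]
BINARY_OP + → -11 + -1 = -12. Stack: [12, -12]
BINARY_OP - → 12 - -12 = 24. Stack: [24]
STORE_FAST r → r=24. Stack: []
LOAD_FAST_LOAD_FAST a,y → push -1,-11. Stack: [-1, -11]
BINARY_OP - → -1 - -11 = 10. Stack: [10]
STORE_FAST p → p=10. Stack: []
LOAD_FAST p → push 10. Stack: [10]
RETURN_VALUE → return 10.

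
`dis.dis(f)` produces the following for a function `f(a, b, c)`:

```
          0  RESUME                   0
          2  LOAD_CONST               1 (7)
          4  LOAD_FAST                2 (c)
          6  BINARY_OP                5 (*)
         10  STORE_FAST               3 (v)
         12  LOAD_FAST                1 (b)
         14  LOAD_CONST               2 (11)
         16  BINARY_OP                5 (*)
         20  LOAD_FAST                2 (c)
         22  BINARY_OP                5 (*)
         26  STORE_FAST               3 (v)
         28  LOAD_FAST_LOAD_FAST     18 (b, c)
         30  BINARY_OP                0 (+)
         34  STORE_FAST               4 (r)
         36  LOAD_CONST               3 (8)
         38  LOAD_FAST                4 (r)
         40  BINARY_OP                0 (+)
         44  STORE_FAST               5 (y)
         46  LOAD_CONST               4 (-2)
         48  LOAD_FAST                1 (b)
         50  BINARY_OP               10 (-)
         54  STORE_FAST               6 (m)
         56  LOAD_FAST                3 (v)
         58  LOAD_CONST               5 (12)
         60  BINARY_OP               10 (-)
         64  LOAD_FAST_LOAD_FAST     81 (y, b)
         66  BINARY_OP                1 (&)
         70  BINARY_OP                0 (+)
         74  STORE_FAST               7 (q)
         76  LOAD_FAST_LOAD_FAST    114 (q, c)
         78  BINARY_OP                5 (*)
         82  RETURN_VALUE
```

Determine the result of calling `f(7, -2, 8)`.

-1392

LOAD_CONST → push 7. Stack: [7]
LOAD_FAST c → push 8. Stack: [7, 8]
BINARY_OP * → 7 * 8 = 56. Stack: [56]
STORE_FAST v → v=56. Stack: []
LOAD_FAST b → push -2. Stack: [-2]
LOAD_CONST → push 11. Stack: [-2, 11]
BINARY_OP * → -2 * 11 = -22. Stack: [-22]
LOAD_FAST c → push 8. Stack: [-22, 8]
BINARY_OP * → -22 * 8 = -176. Stack: [-176]
STORE_FAST v → v=-176. Stack: []
LOAD_FAST_LOAD_FAST b,c → push -2,8. Stack: [-2, 8]
BINARY_OP + → -2 + 8 = 6. Stack: [6]
STORE_FAST r → r=6. Stack: []
LOAD_CONST → push 8. Stack: [8]
LOAD_FAST r → push 6. Stack: [8, 6]
BINARY_OP + → 8 + 6 = 14. Stack: [14]
STORE_FAST y → y=14. Stack: []
LOAD_CONST → push -2. Stack: [-2]
LOAD_FAST b → push -2. Stack: [-2, -2]
BINARY_OP - → -2 - -2 = 0. Stack: [0]
STORE_FAST m → m=0. Stack: []
LOAD_FAST v → push -176. Stack: [-176]
LOAD_CONST → push 12. Stack: [-176, 12]
BINARY_OP - → -176 - 12 = -188. Stack: [-188]
LOAD_FAST_LOAD_FAST y,b → push 14,-2. Stack: [-188, 14, -2]
BINARY_OP & → 14 & -2 = 14. Stack: [-188, 14]
BINARY_OP + → -188 + 14 = -174. Stack: [-174]
STORE_FAST q → q=-174. Stack: []
LOAD_FAST_LOAD_FAST q,c → push -174,8. Stack: [-174, 8]
BINARY_OP * → -174 * 8 = -1392. Stack: [-1392]
RETURN_VALUE → return -1392.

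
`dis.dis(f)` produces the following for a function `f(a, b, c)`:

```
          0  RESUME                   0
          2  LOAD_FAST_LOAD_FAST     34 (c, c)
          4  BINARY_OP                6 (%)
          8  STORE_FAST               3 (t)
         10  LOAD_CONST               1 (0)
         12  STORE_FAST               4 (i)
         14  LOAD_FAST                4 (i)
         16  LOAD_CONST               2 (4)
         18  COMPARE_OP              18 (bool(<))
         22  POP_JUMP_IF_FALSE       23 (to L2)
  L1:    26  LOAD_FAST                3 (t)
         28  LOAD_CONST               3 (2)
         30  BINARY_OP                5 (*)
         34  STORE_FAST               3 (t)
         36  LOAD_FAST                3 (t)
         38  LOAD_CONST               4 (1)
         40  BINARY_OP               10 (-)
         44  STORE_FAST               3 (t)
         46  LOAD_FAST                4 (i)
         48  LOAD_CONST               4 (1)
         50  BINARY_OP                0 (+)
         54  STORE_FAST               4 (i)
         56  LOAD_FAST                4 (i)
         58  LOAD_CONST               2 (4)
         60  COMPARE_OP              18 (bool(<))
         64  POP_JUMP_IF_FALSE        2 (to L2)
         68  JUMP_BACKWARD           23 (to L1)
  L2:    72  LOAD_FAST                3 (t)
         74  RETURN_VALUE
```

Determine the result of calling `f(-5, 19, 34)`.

LOAD_FAST_LOAD_FAST c,c → push 34,34
BINARY_OP % → 34 % 34 = 0
STORE_FAST t → t=0
LOAD_CONST → push 0
STORE_FAST i → i=0
LOAD_FAST i → push 0
LOAD_CONST → push 4
COMPARE_OP bool(<) → 0 vs 4 = True
POP_JUMP_IF_FALSE → pop True; no jump
LOAD_FAST t → push 0
LOAD_CONST → push 2
BINARY_OP * → 0 * 2 = 0
STORE_FAST t → t=0
LOAD_FAST t → push 0
LOAD_CONST → push 1
BINARY_OP - → 0 - 1 = -1
STORE_FAST t → t=-1
LOAD_FAST i → push 0
LOAD_CONST → push 1
BINARY_OP + → 0 + 1 = 1
STORE_FAST i → i=1
LOAD_FAST i → push 1
LOAD_CONST → push 4
COMPARE_OP bool(<) → 1 vs 4 = True
POP_JUMP_IF_FALSE → pop True; no jump
LOAD_FAST t → push -1
LOAD_CONST → push 2
BINARY_OP * → -1 * 2 = -2
STORE_FAST t → t=-2
LOAD_FAST t → push -2
LOAD_CONST → push 1
BINARY_OP - → -2 - 1 = -3
STORE_FAST t → t=-3
LOAD_FAST i → push 1
LOAD_CONST → push 1
BINARY_OP + → 1 + 1 = 2
STORE_FAST i → i=2
LOAD_FAST i → push 2
LOAD_CONST → push 4
COMPARE_OP bool(<) → 2 vs 4 = True
POP_JUMP_IF_FALSE → pop True; no jump
LOAD_FAST t → push -3
LOAD_CONST → push 2
BINARY_OP * → -3 * 2 = -6
STORE_FAST t → t=-6
LOAD_FAST t → push -6
LOAD_CONST → push 1
BINARY_OP - → -6 - 1 = -7
STORE_FAST t → t=-7
LOAD_FAST i → push 2
LOAD_CONST → push 1
BINARY_OP + → 2 + 1 = 3
STORE_FAST i → i=3
LOAD_FAST i → push 3
LOAD_CONST → push 4
COMPARE_OP bool(<) → 3 vs 4 = True
POP_JUMP_IF_FALSE → pop True; no jump
LOAD_FAST t → push -7
LOAD_CONST → push 2
BINARY_OP * → -7 * 2 = -14
STORE_FAST t → t=-14
LOAD_FAST t → push -14
LOAD_CONST → push 1
BINARY_OP - → -14 - 1 = -15
STORE_FAST t → t=-15
LOAD_FAST i → push 3
LOAD_CONST → push 1
BINARY_OP + → 3 + 1 = 4
STORE_FAST i → i=4
LOAD_FAST i → push 4
LOAD_CONST → push 4
COMPARE_OP bool(<) → 4 vs 4 = False
POP_JUMP_IF_FALSE → pop False; jump
LOAD_FAST t → push -15
RETURN_VALUE → return -15.

-15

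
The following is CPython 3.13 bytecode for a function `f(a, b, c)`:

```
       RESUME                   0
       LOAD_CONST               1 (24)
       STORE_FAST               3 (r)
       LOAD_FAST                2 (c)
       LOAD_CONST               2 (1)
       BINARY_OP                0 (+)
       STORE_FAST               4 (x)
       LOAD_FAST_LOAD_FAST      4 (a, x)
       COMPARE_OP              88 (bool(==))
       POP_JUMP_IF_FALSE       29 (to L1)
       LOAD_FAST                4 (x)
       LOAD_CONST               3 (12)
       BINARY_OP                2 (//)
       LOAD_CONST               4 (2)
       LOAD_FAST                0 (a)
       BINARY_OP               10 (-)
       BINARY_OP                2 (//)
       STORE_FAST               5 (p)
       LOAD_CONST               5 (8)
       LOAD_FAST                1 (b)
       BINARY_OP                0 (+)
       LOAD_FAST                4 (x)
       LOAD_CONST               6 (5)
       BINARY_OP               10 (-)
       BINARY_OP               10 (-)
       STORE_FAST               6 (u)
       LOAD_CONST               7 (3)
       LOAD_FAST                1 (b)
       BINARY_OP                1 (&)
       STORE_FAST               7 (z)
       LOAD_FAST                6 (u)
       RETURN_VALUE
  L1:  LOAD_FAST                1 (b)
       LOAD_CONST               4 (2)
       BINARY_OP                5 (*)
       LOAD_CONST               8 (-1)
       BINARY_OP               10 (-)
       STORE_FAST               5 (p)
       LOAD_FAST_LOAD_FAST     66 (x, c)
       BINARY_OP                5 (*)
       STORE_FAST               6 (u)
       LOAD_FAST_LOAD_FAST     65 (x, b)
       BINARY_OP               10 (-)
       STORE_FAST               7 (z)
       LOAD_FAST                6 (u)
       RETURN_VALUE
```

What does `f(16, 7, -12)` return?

132

LOAD_CONST → push 24. Stack: [24]
STORE_FAST r → r=24. Stack: []
LOAD_FAST c → push -12. Stack: [-12]
LOAD_CONST → push 1. Stack: [-12, 1]
BINARY_OP + → -12 + 1 = -11. Stack: [-11]
STORE_FAST x → x=-11. Stack: []
LOAD_FAST_LOAD_FAST a,x → push 16,-11. Stack: [16, -11]
COMPARE_OP bool(==) → 16 vs -11 = False. Stack: [False]
POP_JUMP_IF_FALSE → pop False; jump. Stack: []
LOAD_FAST b → push 7. Stack: [7]
LOAD_CONST → push 2. Stack: [7, 2]
BINARY_OP * → 7 * 2 = 14. Stack: [14]
LOAD_CONST → push -1. Stack: [14, -1]
BINARY_OP - → 14 - -1 = 15. Stack: [15]
STORE_FAST p → p=15. Stack: []
LOAD_FAST_LOAD_FAST x,c → push -11,-12. Stack: [-11, -12]
BINARY_OP * → -11 * -12 = 132. Stack: [132]
STORE_FAST u → u=132. Stack: []
LOAD_FAST_LOAD_FAST x,b → push -11,7. Stack: [-11, 7]
BINARY_OP - → -11 - 7 = -18. Stack: [-18]
STORE_FAST z → z=-18. Stack: []
LOAD_FAST u → push 132. Stack: [132]
RETURN_VALUE → return 132.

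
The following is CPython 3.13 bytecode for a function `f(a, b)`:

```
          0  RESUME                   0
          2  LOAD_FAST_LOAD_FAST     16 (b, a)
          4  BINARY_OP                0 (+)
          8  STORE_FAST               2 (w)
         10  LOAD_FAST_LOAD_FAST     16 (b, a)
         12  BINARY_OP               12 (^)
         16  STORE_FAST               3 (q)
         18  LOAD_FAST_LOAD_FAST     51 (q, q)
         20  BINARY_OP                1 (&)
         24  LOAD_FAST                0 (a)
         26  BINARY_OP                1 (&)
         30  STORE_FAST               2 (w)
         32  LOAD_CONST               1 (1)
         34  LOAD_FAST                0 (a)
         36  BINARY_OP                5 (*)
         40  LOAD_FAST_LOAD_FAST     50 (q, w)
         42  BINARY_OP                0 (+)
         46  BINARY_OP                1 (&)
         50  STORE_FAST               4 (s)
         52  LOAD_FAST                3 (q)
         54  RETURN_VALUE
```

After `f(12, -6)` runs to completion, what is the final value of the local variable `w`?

LOAD_FAST_LOAD_FAST b,a → push -6,12. Stack: [-6, 12]
BINARY_OP + → -6 + 12 = 6. Stack: [6]
STORE_FAST w → w=6. Stack: []
LOAD_FAST_LOAD_FAST b,a → push -6,12. Stack: [-6, 12]
BINARY_OP ^ → -6 ^ 12 = -10. Stack: [-10]
STORE_FAST q → q=-10. Stack: []
LOAD_FAST_LOAD_FAST q,q → push -10,-10. Stack: [-10, -10]
BINARY_OP & → -10 & -10 = -10. Stack: [-10]
LOAD_FAST a → push 12. Stack: [-10, 12]
BINARY_OP & → -10 & 12 = 4. Stack: [4]
STORE_FAST w → w=4. Stack: []
LOAD_CONST → push 1. Stack: [1]
LOAD_FAST a → push 12. Stack: [1, 12]
BINARY_OP * → 1 * 12 = 12. Stack: [12]
LOAD_FAST_LOAD_FAST q,w → push -10,4. Stack: [12, -10, 4]
BINARY_OP + → -10 + 4 = -6. Stack: [12, -6]
BINARY_OP & → 12 & -6 = 8. Stack: [8]
STORE_FAST s → s=8. Stack: []
LOAD_FAST q → push -10. Stack: [-10]
RETURN_VALUE → return -10.

4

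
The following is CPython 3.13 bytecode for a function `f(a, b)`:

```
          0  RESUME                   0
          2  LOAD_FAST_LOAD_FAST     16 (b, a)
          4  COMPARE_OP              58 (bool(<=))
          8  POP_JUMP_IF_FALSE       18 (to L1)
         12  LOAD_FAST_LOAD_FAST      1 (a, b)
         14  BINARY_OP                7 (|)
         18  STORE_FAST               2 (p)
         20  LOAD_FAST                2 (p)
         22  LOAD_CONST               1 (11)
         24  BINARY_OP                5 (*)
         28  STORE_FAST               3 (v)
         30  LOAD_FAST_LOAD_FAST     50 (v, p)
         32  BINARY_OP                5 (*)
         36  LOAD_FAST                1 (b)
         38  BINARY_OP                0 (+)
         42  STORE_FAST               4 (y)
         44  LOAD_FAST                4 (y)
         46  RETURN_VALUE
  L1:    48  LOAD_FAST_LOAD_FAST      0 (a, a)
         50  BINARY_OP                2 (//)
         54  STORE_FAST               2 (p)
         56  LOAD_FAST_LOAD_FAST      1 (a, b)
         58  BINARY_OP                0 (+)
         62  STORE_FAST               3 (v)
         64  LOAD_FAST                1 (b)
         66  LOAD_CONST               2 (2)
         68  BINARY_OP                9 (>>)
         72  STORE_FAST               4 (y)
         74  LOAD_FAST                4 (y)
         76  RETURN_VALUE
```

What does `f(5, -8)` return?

91

LOAD_FAST_LOAD_FAST b,a → push -8,5. Stack: [-8, 5]
COMPARE_OP bool(<=) → -8 vs 5 = True. Stack: [True]
POP_JUMP_IF_FALSE → pop True; no jump. Stack: []
LOAD_FAST_LOAD_FAST a,b → push 5,-8. Stack: [5, -8]
BINARY_OP | → 5 | -8 = -3. Stack: [-3]
STORE_FAST p → p=-3. Stack: []
LOAD_FAST p → push -3. Stack: [-3]
LOAD_CONST → push 11. Stack: [-3, 11]
BINARY_OP * → -3 * 11 = -33. Stack: [-33]
STORE_FAST v → v=-33. Stack: []
LOAD_FAST_LOAD_FAST v,p → push -33,-3. Stack: [-33, -3]
BINARY_OP * → -33 * -3 = 99. Stack: [99]
LOAD_FAST b → push -8. Stack: [99, -8]
BINARY_OP + → 99 + -8 = 91. Stack: [91]
STORE_FAST y → y=91. Stack: []
LOAD_FAST y → push 91. Stack: [91]
RETURN_VALUE → return 91.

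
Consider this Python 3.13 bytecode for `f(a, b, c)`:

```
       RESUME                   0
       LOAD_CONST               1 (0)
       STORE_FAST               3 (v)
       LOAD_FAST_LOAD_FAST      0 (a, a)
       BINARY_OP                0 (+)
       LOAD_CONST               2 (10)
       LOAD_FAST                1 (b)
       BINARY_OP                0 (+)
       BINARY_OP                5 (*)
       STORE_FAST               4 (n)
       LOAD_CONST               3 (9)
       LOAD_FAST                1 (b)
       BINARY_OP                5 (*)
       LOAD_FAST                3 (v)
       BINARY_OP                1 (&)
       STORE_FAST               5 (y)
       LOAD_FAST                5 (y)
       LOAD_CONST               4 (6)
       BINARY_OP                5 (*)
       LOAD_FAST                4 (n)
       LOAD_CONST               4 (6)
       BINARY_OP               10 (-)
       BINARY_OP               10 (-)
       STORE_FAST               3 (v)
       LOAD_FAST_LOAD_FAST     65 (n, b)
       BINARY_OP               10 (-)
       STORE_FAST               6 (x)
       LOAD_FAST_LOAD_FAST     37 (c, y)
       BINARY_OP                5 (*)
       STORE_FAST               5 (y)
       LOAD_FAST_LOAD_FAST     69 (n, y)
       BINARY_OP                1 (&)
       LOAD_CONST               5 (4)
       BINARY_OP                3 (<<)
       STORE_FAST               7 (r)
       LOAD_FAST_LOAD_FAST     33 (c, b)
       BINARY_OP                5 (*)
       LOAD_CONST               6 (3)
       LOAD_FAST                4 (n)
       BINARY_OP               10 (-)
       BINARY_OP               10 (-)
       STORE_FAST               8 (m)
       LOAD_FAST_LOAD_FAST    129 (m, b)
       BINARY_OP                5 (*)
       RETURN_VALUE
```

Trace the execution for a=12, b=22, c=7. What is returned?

20218

LOAD_CONST → push 0. Stack: [0]
STORE_FAST v → v=0. Stack: []
LOAD_FAST_LOAD_FAST a,a → push 12,12. Stack: [12, 12]
BINARY_OP + → 12 + 12 = 24. Stack: [24]
LOAD_CONST → push 10. Stack: [24, 10]
LOAD_FAST b → push 22. Stack: [24, 10, 22]
BINARY_OP + → 10 + 22 = 32. Stack: [24, 32]
BINARY_OP * → 24 * 32 = 768. Stack: [768]
STORE_FAST n → n=768. Stack: []
LOAD_CONST → push 9. Stack: [9]
LOAD_FAST b → push 22. Stack: [9, 22]
BINARY_OP * → 9 * 22 = 198. Stack: [198]
LOAD_FAST v → push 0. Stack: [198, 0]
BINARY_OP & → 198 & 0 = 0. Stack: [0]
STORE_FAST y → y=0. Stack: []
LOAD_FAST y → push 0. Stack: [0]
LOAD_CONST → push 6. Stack: [0, 6]
BINARY_OP * → 0 * 6 = 0. Stack: [0]
LOAD_FAST n → push 768. Stack: [0, 768]
LOAD_CONST → push 6. Stack: [0, 768, 6]
BINARY_OP - → 768 - 6 = 762. Stack: [0, 762]
BINARY_OP - → 0 - 762 = -762. Stack: [-762]
STORE_FAST v → v=-762. Stack: []
LOAD_FAST_LOAD_FAST n,b → push 768,22. Stack: [768, 22]
BINARY_OP - → 768 - 22 = 746. Stack: [746]
STORE_FAST x → x=746. Stack: []
LOAD_FAST_LOAD_FAST c,y → push 7,0. Stack: [7, 0]
BINARY_OP * → 7 * 0 = 0. Stack: [0]
STORE_FAST y → y=0. Stack: []
LOAD_FAST_LOAD_FAST n,y → push 768,0. Stack: [768, 0]
BINARY_OP & → 768 & 0 = 0. Stack: [0]
LOAD_CONST → push 4. Stack: [0, 4]
BINARY_OP << → 0 << 4 = 0. Stack: [0]
STORE_FAST r → r=0. Stack: []
LOAD_FAST_LOAD_FAST c,b → push 7,22. Stack: [7, 22]
BINARY_OP * → 7 * 22 = 154. Stack: [154]
LOAD_CONST → push 3. Stack: [154, 3]
LOAD_FAST n → push 768. Stack: [154, 3, 768]
BINARY_OP - → 3 - 768 = -765. Stack: [154, -765]
BINARY_OP - → 154 - -765 = 919. Stack: [919]
STORE_FAST m → m=919. Stack: []
LOAD_FAST_LOAD_FAST m,b → push 919,22. Stack: [919, 22]
BINARY_OP * → 919 * 22 = 20218. Stack: [20218]
RETURN_VALUE → return 20218.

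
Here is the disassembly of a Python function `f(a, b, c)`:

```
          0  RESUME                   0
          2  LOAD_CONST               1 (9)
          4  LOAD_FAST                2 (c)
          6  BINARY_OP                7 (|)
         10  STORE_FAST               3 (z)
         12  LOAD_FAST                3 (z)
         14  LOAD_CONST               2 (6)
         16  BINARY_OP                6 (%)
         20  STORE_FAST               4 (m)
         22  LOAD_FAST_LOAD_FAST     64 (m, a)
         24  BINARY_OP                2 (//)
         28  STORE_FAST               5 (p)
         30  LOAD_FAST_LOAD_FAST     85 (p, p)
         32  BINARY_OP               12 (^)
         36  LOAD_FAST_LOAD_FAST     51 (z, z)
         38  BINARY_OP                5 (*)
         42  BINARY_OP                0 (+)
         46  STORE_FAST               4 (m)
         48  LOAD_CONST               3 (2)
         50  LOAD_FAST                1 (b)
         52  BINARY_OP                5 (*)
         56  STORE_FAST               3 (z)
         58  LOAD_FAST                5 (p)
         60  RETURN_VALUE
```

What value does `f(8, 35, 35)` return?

LOAD_CONST → push 9. Stack: [9]
LOAD_FAST c → push 35. Stack: [9, 35]
BINARY_OP | → 9 | 35 = 43. Stack: [43]
STORE_FAST z → z=43. Stack: []
LOAD_FAST z → push 43. Stack: [43]
LOAD_CONST → push 6. Stack: [43, 6]
BINARY_OP % → 43 % 6 = 1. Stack: [1]
STORE_FAST m → m=1. Stack: []
LOAD_FAST_LOAD_FAST m,a → push 1,8. Stack: [1, 8]
BINARY_OP // → 1 // 8 = 0. Stack: [0]
STORE_FAST p → p=0. Stack: []
LOAD_FAST_LOAD_FAST p,p → push 0,0. Stack: [0, 0]
BINARY_OP ^ → 0 ^ 0 = 0. Stack: [0]
LOAD_FAST_LOAD_FAST z,z → push 43,43. Stack: [0, 43, 43]
BINARY_OP * → 43 * 43 = 1849. Stack: [0, 1849]
BINARY_OP + → 0 + 1849 = 1849. Stack: [1849]
STORE_FAST m → m=1849. Stack: []
LOAD_CONST → push 2. Stack: [2]
LOAD_FAST b → push 35. Stack: [2, 35]
BINARY_OP * → 2 * 35 = 70. Stack: [70]
STORE_FAST z → z=70. Stack: []
LOAD_FAST p → push 0. Stack: [0]
RETURN_VALUE → return 0.

0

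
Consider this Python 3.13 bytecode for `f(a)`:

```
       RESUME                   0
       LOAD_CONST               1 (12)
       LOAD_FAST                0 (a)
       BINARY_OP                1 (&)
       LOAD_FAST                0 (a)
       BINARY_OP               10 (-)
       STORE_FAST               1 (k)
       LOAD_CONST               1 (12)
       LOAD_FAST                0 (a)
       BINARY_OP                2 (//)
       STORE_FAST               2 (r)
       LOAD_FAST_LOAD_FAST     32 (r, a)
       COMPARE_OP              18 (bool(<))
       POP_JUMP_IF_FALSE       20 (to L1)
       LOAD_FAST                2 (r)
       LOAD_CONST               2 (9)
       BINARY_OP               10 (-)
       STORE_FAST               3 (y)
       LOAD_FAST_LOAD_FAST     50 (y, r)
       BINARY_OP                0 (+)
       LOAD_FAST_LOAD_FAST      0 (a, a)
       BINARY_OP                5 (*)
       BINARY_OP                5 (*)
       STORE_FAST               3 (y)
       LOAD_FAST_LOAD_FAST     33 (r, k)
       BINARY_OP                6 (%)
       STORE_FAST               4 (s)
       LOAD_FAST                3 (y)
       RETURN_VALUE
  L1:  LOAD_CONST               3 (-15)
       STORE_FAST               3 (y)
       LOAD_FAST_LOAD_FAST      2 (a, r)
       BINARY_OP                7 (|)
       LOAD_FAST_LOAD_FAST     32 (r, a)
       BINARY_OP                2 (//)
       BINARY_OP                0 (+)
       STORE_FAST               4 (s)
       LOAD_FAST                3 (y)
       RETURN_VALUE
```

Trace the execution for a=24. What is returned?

-5184

LOAD_CONST → push 12. Stack: [12]
LOAD_FAST a → push 24. Stack: [12, 24]
BINARY_OP & → 12 & 24 = 8. Stack: [8]
LOAD_FAST a → push 24. Stack: [8, 24]
BINARY_OP - → 8 - 24 = -16. Stack: [-16]
STORE_FAST k → k=-16. Stack: []
LOAD_CONST → push 12. Stack: [12]
LOAD_FAST a → push 24. Stack: [12, 24]
BINARY_OP // → 12 // 24 = 0. Stack: [0]
STORE_FAST r → r=0. Stack: []
LOAD_FAST_LOAD_FAST r,a → push 0,24. Stack: [0, 24]
COMPARE_OP bool(<) → 0 vs 24 = True. Stack: [True]
POP_JUMP_IF_FALSE → pop True; no jump. Stack: []
LOAD_FAST r → push 0. Stack: [0]
LOAD_CONST → push 9. Stack: [0, 9]
BINARY_OP - → 0 - 9 = -9. Stack: [-9]
STORE_FAST y → y=-9. Stack: []
LOAD_FAST_LOAD_FAST y,r → push -9,0. Stack: [-9, 0]
BINARY_OP + → -9 + 0 = -9. Stack: [-9]
LOAD_FAST_LOAD_FAST a,a → push 24,24. Stack: [-9, 24, 24]
BINARY_OP * → 24 * 24 = 576. Stack: [-9, 576]
BINARY_OP * → -9 * 576 = -5184. Stack: [-5184]
STORE_FAST y → y=-5184. Stack: []
LOAD_FAST_LOAD_FAST r,k → push 0,-16. Stack: [0, -16]
BINARY_OP % → 0 % -16 = 0. Stack: [0]
STORE_FAST s → s=0. Stack: []
LOAD_FAST y → push -5184. Stack: [-5184]
RETURN_VALUE → return -5184.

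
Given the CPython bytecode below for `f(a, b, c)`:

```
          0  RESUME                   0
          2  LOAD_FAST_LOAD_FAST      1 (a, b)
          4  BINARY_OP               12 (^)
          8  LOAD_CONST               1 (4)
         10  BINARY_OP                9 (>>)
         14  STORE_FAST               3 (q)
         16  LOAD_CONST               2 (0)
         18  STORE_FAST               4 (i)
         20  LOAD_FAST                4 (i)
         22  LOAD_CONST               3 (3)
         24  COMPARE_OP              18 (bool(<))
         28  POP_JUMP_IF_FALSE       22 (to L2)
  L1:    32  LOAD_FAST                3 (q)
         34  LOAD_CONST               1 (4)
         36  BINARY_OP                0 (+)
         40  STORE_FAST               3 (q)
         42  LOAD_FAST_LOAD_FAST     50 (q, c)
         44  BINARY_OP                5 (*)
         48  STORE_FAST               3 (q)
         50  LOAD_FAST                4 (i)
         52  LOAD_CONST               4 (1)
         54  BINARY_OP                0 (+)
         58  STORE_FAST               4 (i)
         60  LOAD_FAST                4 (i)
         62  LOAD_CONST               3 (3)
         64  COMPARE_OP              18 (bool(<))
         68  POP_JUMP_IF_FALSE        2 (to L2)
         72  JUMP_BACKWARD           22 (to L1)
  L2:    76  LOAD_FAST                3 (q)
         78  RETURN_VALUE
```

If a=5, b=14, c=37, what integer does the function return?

LOAD_FAST_LOAD_FAST a,b → push 5,14. Stack: [5, 14]
BINARY_OP ^ → 5 ^ 14 = 11. Stack: [11]
LOAD_CONST → push 4. Stack: [11, 4]
BINARY_OP >> → 11 >> 4 = 0. Stack: [0]
STORE_FAST q → q=0. Stack: []
LOAD_CONST → push 0. Stack: [0]
STORE_FAST i → i=0. Stack: []
LOAD_FAST i → push 0. Stack: [0]
LOAD_CONST → push 3. Stack: [0, 3]
COMPARE_OP bool(<) → 0 vs 3 = True. Stack: [True]
POP_JUMP_IF_FALSE → pop True; no jump. Stack: []
LOAD_FAST q → push 0. Stack: [0]
LOAD_CONST → push 4. Stack: [0, 4]
BINARY_OP + → 0 + 4 = 4. Stack: [4]
STORE_FAST q → q=4. Stack: []
LOAD_FAST_LOAD_FAST q,c → push 4,37. Stack: [4, 37]
BINARY_OP * → 4 * 37 = 148. Stack: [148]
STORE_FAST q → q=148. Stack: []
LOAD_FAST i → push 0. Stack: [0]
LOAD_CONST → push 1. Stack: [0, 1]
BINARY_OP + → 0 + 1 = 1. Stack: [1]
STORE_FAST i → i=1. Stack: []
LOAD_FAST i → push 1. Stack: [1]
LOAD_CONST → push 3. Stack: [1, 3]
COMPARE_OP bool(<) → 1 vs 3 = True. Stack: [True]
POP_JUMP_IF_FALSE → pop True; no jump. Stack: []
LOAD_FAST q → push 148. Stack: [148]
LOAD_CONST → push 4. Stack: [148, 4]
BINARY_OP + → 148 + 4 = 152. Stack: [152]
STORE_FAST q → q=152. Stack: []
LOAD_FAST_LOAD_FAST q,c → push 152,37. Stack: [152, 37]
BINARY_OP * → 152 * 37 = 5624. Stack: [5624]
STORE_FAST q → q=5624. Stack: []
LOAD_FAST i → push 1. Stack: [1]
LOAD_CONST → push 1. Stack: [1, 1]
BINARY_OP + → 1 + 1 = 2. Stack: [2]
STORE_FAST i → i=2. Stack: []
LOAD_FAST i → push 2. Stack: [2]
LOAD_CONST → push 3. Stack: [2, 3]
COMPARE_OP bool(<) → 2 vs 3 = True. Stack: [True]
POP_JUMP_IF_FALSE → pop True; no jump. Stack: []
LOAD_FAST q → push 5624. Stack: [5624]
LOAD_CONST → push 4. Stack: [5624, 4]
BINARY_OP + → 5624 + 4 = 5628. Stack: [5628]
STORE_FAST q → q=5628. Stack: []
LOAD_FAST_LOAD_FAST q,c → push 5628,37. Stack: [5628, 37]
BINARY_OP * → 5628 * 37 = 208236. Stack: [208236]
STORE_FAST q → q=208236. Stack: []
LOAD_FAST i → push 2. Stack: [2]
LOAD_CONST → push 1. Stack: [2, 1]
BINARY_OP + → 2 + 1 = 3. Stack: [3]
STORE_FAST i → i=3. Stack: []
LOAD_FAST i → push 3. Stack: [3]
LOAD_CONST → push 3. Stack: [3, 3]
COMPARE_OP bool(<) → 3 vs 3 = False. Stack: [False]
POP_JUMP_IF_FALSE → pop False; jump. Stack: []
LOAD_FAST q → push 208236. Stack: [208236]
RETURN_VALUE → return 208236.

208236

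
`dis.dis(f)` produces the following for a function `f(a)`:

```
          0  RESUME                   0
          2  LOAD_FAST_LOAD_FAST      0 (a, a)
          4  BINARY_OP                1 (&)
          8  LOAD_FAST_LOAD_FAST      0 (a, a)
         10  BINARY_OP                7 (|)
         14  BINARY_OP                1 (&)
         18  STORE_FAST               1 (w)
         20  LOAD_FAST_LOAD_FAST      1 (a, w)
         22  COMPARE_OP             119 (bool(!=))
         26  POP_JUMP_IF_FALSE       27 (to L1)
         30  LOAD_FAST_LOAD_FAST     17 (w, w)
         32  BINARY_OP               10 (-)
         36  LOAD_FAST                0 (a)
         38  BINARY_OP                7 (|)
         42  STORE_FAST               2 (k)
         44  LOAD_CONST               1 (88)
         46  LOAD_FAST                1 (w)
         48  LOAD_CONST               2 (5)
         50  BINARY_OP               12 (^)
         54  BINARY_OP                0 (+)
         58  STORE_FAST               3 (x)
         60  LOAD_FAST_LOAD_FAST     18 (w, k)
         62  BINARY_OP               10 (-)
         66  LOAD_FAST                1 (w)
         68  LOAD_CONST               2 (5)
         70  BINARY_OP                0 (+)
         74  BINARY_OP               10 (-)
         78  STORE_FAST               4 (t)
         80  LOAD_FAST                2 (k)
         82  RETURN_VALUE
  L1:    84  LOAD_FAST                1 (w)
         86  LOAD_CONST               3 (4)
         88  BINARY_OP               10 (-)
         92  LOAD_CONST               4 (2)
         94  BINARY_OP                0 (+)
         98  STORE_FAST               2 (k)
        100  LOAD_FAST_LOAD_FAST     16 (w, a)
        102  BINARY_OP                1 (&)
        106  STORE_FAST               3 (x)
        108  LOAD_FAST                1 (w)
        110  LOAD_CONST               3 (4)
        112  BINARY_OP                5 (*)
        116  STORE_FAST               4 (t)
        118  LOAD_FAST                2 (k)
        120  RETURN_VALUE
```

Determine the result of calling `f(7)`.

LOAD_FAST_LOAD_FAST a,a → push 7,7. Stack: [7, 7]
BINARY_OP & → 7 & 7 = 7. Stack: [7]
LOAD_FAST_LOAD_FAST a,a → push 7,7. Stack: [7, 7, 7]
BINARY_OP | → 7 | 7 = 7. Stack: [7, 7]
BINARY_OP & → 7 & 7 = 7. Stack: [7]
STORE_FAST w → w=7. Stack: []
LOAD_FAST_LOAD_FAST a,w → push 7,7. Stack: [7, 7]
COMPARE_OP bool(!=) → 7 vs 7 = False. Stack: [False]
POP_JUMP_IF_FALSE → pop False; jump. Stack: []
LOAD_FAST w → push 7. Stack: [7]
LOAD_CONST → push 4. Stack: [7, 4]
BINARY_OP - → 7 - 4 = 3. Stack: [3]
LOAD_CONST → push 2. Stack: [3, 2]
BINARY_OP + → 3 + 2 = 5. Stack: [5]
STORE_FAST k → k=5. Stack: []
LOAD_FAST_LOAD_FAST w,a → push 7,7. Stack: [7, 7]
BINARY_OP & → 7 & 7 = 7. Stack: [7]
STORE_FAST x → x=7. Stack: []
LOAD_FAST w → push 7. Stack: [7]
LOAD_CONST → push 4. Stack: [7, 4]
BINARY_OP * → 7 * 4 = 28. Stack: [28]
STORE_FAST t → t=28. Stack: []
LOAD_FAST k → push 5. Stack: [5]
RETURN_VALUE → return 5.

5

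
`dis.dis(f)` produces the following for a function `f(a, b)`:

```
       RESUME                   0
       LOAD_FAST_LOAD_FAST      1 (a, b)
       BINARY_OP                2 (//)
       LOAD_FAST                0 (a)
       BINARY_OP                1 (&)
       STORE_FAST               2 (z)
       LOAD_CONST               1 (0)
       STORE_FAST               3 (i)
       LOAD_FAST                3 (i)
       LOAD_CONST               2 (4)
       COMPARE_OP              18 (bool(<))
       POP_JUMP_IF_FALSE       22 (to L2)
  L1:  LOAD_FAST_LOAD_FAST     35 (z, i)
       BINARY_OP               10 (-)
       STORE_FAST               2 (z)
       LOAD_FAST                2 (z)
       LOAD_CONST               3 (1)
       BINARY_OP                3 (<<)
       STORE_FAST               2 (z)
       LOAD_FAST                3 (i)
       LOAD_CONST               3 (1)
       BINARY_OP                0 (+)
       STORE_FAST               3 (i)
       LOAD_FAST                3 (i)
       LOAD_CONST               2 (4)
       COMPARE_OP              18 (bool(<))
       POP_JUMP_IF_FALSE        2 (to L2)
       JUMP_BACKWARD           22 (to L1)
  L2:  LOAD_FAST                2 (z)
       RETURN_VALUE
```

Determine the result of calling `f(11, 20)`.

-22

LOAD_FAST_LOAD_FAST a,b → push 11,20
BINARY_OP // → 11 // 20 = 0
LOAD_FAST a → push 11
BINARY_OP & → 0 & 11 = 0
STORE_FAST z → z=0
LOAD_CONST → push 0
STORE_FAST i → i=0
LOAD_FAST i → push 0
LOAD_CONST → push 4
COMPARE_OP bool(<) → 0 vs 4 = True
POP_JUMP_IF_FALSE → pop True; no jump
LOAD_FAST_LOAD_FAST z,i → push 0,0
BINARY_OP - → 0 - 0 = 0
STORE_FAST z → z=0
LOAD_FAST z → push 0
LOAD_CONST → push 1
BINARY_OP << → 0 << 1 = 0
STORE_FAST z → z=0
LOAD_FAST i → push 0
LOAD_CONST → push 1
BINARY_OP + → 0 + 1 = 1
STORE_FAST i → i=1
LOAD_FAST i → push 1
LOAD_CONST → push 4
COMPARE_OP bool(<) → 1 vs 4 = True
POP_JUMP_IF_FALSE → pop True; no jump
LOAD_FAST_LOAD_FAST z,i → push 0,1
BINARY_OP - → 0 - 1 = -1
STORE_FAST z → z=-1
LOAD_FAST z → push -1
LOAD_CONST → push 1
BINARY_OP << → -1 << 1 = -2
STORE_FAST z → z=-2
LOAD_FAST i → push 1
LOAD_CONST → push 1
BINARY_OP + → 1 + 1 = 2
STORE_FAST i → i=2
LOAD_FAST i → push 2
LOAD_CONST → push 4
COMPARE_OP bool(<) → 2 vs 4 = True
POP_JUMP_IF_FALSE → pop True; no jump
LOAD_FAST_LOAD_FAST z,i → push -2,2
BINARY_OP - → -2 - 2 = -4
STORE_FAST z → z=-4
LOAD_FAST z → push -4
LOAD_CONST → push 1
BINARY_OP << → -4 << 1 = -8
STORE_FAST z → z=-8
LOAD_FAST i → push 2
LOAD_CONST → push 1
BINARY_OP + → 2 + 1 = 3
STORE_FAST i → i=3
LOAD_FAST i → push 3
LOAD_CONST → push 4
COMPARE_OP bool(<) → 3 vs 4 = True
POP_JUMP_IF_FALSE → pop True; no jump
LOAD_FAST_LOAD_FAST z,i → push -8,3
BINARY_OP - → -8 - 3 = -11
STORE_FAST z → z=-11
LOAD_FAST z → push -11
LOAD_CONST → push 1
BINARY_OP << → -11 << 1 = -22
STORE_FAST z → z=-22
LOAD_FAST i → push 3
LOAD_CONST → push 1
BINARY_OP + → 3 + 1 = 4
STORE_FAST i → i=4
LOAD_FAST i → push 4
LOAD_CONST → push 4
COMPARE_OP bool(<) → 4 vs 4 = False
POP_JUMP_IF_FALSE → pop False; jump
LOAD_FAST z → push -22
RETURN_VALUE → return -22.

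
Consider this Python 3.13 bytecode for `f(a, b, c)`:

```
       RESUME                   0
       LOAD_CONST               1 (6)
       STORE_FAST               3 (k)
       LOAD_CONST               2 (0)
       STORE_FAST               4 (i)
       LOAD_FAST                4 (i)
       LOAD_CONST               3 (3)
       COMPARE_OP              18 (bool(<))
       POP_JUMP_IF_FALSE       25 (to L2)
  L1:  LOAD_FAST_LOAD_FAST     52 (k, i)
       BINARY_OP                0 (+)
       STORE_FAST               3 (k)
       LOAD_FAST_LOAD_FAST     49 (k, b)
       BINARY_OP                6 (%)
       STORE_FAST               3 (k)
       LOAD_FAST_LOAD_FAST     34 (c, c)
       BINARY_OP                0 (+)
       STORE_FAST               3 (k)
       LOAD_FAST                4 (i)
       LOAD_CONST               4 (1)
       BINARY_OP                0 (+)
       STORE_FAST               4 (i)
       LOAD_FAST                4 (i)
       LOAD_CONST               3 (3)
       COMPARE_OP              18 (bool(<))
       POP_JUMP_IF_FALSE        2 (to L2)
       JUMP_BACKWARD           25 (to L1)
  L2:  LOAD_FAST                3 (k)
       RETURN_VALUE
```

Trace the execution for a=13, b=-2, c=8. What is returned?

16

LOAD_CONST → push 6. Stack: [6]
STORE_FAST k → k=6. Stack: []
LOAD_CONST → push 0. Stack: [0]
STORE_FAST i → i=0. Stack: []
LOAD_FAST i → push 0. Stack: [0]
LOAD_CONST → push 3. Stack: [0, 3]
COMPARE_OP bool(<) → 0 vs 3 = True. Stack: [True]
POP_JUMP_IF_FALSE → pop True; no jump. Stack: []
LOAD_FAST_LOAD_FAST k,i → push 6,0. Stack: [6, 0]
BINARY_OP + → 6 + 0 = 6. Stack: [6]
STORE_FAST k → k=6. Stack: []
LOAD_FAST_LOAD_FAST k,b → push 6,-2. Stack: [6, -2]
BINARY_OP % → 6 % -2 = 0. Stack: [0]
STORE_FAST k → k=0. Stack: []
LOAD_FAST_LOAD_FAST c,c → push 8,8. Stack: [8, 8]
BINARY_OP + → 8 + 8 = 16. Stack: [16]
STORE_FAST k → k=16. Stack: []
LOAD_FAST i → push 0. Stack: [0]
LOAD_CONST → push 1. Stack: [0, 1]
BINARY_OP + → 0 + 1 = 1. Stack: [1]
STORE_FAST i → i=1. Stack: []
LOAD_FAST i → push 1. Stack: [1]
LOAD_CONST → push 3. Stack: [1, 3]
COMPARE_OP bool(<) → 1 vs 3 = True. Stack: [True]
POP_JUMP_IF_FALSE → pop True; no jump. Stack: []
LOAD_FAST_LOAD_FAST k,i → push 16,1. Stack: [16, 1]
BINARY_OP + → 16 + 1 = 17. Stack: [17]
STORE_FAST k → k=17. Stack: []
LOAD_FAST_LOAD_FAST k,b → push 17,-2. Stack: [17, -2]
BINARY_OP % → 17 % -2 = -1. Stack: [-1]
STORE_FAST k → k=-1. Stack: []
LOAD_FAST_LOAD_FAST c,c → push 8,8. Stack: [8, 8]
BINARY_OP + → 8 + 8 = 16. Stack: [16]
STORE_FAST k → k=16. Stack: []
LOAD_FAST i → push 1. Stack: [1]
LOAD_CONST → push 1. Stack: [1, 1]
BINARY_OP + → 1 + 1 = 2. Stack: [2]
STORE_FAST i → i=2. Stack: []
LOAD_FAST i → push 2. Stack: [2]
LOAD_CONST → push 3. Stack: [2, 3]
COMPARE_OP bool(<) → 2 vs 3 = True. Stack: [True]
POP_JUMP_IF_FALSE → pop True; no jump. Stack: []
LOAD_FAST_LOAD_FAST k,i → push 16,2. Stack: [16, 2]
BINARY_OP + → 16 + 2 = 18. Stack: [18]
STORE_FAST k → k=18. Stack: []
LOAD_FAST_LOAD_FAST k,b → push 18,-2. Stack: [18, -2]
BINARY_OP % → 18 % -2 = 0. Stack: [0]
STORE_FAST k → k=0. Stack: []
LOAD_FAST_LOAD_FAST c,c → push 8,8. Stack: [8, 8]
BINARY_OP + → 8 + 8 = 16. Stack: [16]
STORE_FAST k → k=16. Stack: []
LOAD_FAST i → push 2. Stack: [2]
LOAD_CONST → push 1. Stack: [2, 1]
BINARY_OP + → 2 + 1 = 3. Stack: [3]
STORE_FAST i → i=3. Stack: []
LOAD_FAST i → push 3. Stack: [3]
LOAD_CONST → push 3. Stack: [3, 3]
COMPARE_OP bool(<) → 3 vs 3 = False. Stack: [False]
POP_JUMP_IF_FALSE → pop False; jump. Stack: []
LOAD_FAST k → push 16. Stack: [16]
RETURN_VALUE → return 16.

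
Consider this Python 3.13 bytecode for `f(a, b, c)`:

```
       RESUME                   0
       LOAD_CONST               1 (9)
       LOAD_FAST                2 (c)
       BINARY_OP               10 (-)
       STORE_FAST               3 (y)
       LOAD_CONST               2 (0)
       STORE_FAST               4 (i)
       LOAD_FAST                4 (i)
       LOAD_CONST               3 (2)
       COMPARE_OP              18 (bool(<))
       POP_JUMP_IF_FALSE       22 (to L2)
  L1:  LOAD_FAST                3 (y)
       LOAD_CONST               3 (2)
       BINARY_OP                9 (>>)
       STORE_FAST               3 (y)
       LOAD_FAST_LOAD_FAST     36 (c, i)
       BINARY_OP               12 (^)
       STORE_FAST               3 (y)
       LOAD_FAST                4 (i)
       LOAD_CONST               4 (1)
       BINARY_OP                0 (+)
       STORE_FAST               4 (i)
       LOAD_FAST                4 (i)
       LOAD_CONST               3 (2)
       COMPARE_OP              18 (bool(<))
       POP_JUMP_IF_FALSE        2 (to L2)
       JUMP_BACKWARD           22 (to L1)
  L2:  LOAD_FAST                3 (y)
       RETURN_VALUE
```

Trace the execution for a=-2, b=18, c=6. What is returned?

LOAD_CONST → push 9. Stack: [9]
LOAD_FAST c → push 6. Stack: [9, 6]
BINARY_OP - → 9 - 6 = 3. Stack: [3]
STORE_FAST y → y=3. Stack: []
LOAD_CONST → push 0. Stack: [0]
STORE_FAST i → i=0. Stack: []
LOAD_FAST i → push 0. Stack: [0]
LOAD_CONST → push 2. Stack: [0, 2]
COMPARE_OP bool(<) → 0 vs 2 = True. Stack: [True]
POP_JUMP_IF_FALSE → pop True; no jump. Stack: []
LOAD_FAST y → push 3. Stack: [3]
LOAD_CONST → push 2. Stack: [3, 2]
BINARY_OP >> → 3 >> 2 = 0. Stack: [0]
STORE_FAST y → y=0. Stack: []
LOAD_FAST_LOAD_FAST c,i → push 6,0. Stack: [6, 0]
BINARY_OP ^ → 6 ^ 0 = 6. Stack: [6]
STORE_FAST y → y=6. Stack: []
LOAD_FAST i → push 0. Stack: [0]
LOAD_CONST → push 1. Stack: [0, 1]
BINARY_OP + → 0 + 1 = 1. Stack: [1]
STORE_FAST i → i=1. Stack: []
LOAD_FAST i → push 1. Stack: [1]
LOAD_CONST → push 2. Stack: [1, 2]
COMPARE_OP bool(<) → 1 vs 2 = True. Stack: [True]
POP_JUMP_IF_FALSE → pop True; no jump. Stack: []
LOAD_FAST y → push 6. Stack: [6]
LOAD_CONST → push 2. Stack: [6, 2]
BINARY_OP >> → 6 >> 2 = 1. Stack: [1]
STORE_FAST y → y=1. Stack: []
LOAD_FAST_LOAD_FAST c,i → push 6,1. Stack: [6, 1]
BINARY_OP ^ → 6 ^ 1 = 7. Stack: [7]
STORE_FAST y → y=7. Stack: []
LOAD_FAST i → push 1. Stack: [1]
LOAD_CONST → push 1. Stack: [1, 1]
BINARY_OP + → 1 + 1 = 2. Stack: [2]
STORE_FAST i → i=2. Stack: []
LOAD_FAST i → push 2. Stack: [2]
LOAD_CONST → push 2. Stack: [2, 2]
COMPARE_OP bool(<) → 2 vs 2 = False. Stack: [False]
POP_JUMP_IF_FALSE → pop False; jump. Stack: []
LOAD_FAST y → push 7. Stack: [7]
RETURN_VALUE → return 7.

7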